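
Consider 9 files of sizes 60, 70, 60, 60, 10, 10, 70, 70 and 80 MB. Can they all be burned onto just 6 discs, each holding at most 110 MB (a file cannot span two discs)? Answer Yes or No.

No

Total = 490 MB; ⌈490/110⌉ = 5.
7 files each exceed half the capacity and cannot share a disc, forcing at least 7 discs.
At least 7 discs are required, but only 6 are allowed.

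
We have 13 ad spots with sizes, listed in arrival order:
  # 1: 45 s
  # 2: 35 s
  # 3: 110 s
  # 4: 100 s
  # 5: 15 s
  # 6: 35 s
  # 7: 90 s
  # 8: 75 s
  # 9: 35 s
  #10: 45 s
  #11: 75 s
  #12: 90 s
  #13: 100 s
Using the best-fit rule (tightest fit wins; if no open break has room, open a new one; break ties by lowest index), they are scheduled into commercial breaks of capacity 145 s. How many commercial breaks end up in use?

8

  45 → break 1 (new)  [load 45/145]
  35 → break 1  [load 80/145]
  110 → break 2 (new)  [load 110/145]
  100 → break 3 (new)  [load 100/145]
  15 → break 2  [load 125/145]
  35 → break 3  [load 135/145]
  90 → break 4 (new)  [load 90/145]
  75 → break 5 (new)  [load 75/145]
  35 → break 4  [load 125/145]
  45 → break 1  [load 125/145]
  75 → break 6 (new)  [load 75/145]
  90 → break 7 (new)  [load 90/145]
  100 → break 8 (new)  [load 100/145]
8 commercial breaks opened.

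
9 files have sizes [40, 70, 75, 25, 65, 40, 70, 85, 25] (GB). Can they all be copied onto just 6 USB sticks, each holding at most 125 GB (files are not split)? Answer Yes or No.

A valid assignment using 5 USB sticks:
  USB stick 1: 85 + 40 = 125
  USB stick 2: 75 + 40 = 115
  USB stick 3: 70 + 25 + 25 = 120
  USB stick 4: 70 = 70
  USB stick 5: 65 = 65
That uses only 5 ≤ 6, so 6 USB sticks are enough.

Yes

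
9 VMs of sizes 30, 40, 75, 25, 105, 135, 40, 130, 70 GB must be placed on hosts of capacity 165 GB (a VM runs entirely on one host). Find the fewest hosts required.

Total = 135 + 130 + 105 + 75 + 70 + 40 + 40 + 30 + 25 = 650 GB.
Lower bound: ⌈650/165⌉ = 4 hosts.
A packing using 5 hosts:
  host 1: 135 + 30 = 165
  host 2: 130 + 25 = 155
  host 3: 105 + 40 = 145
  host 4: 75 + 70 = 145
  host 5: 40 = 40
No arrangement into 4 hosts stays within capacity, so 5 is optimal.

5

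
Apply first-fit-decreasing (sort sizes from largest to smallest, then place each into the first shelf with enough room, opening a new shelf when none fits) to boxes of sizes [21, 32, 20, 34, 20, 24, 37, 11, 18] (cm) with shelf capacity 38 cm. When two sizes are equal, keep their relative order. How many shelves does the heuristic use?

Sorted descending: 37, 34, 32, 24, 21, 20, 20, 18, 11.
  37 → shelf 1 (new)  [load 37/38]
  34 → shelf 2 (new)  [load 34/38]
  32 → shelf 3 (new)  [load 32/38]
  24 → shelf 4 (new)  [load 24/38]
  21 → shelf 5 (new)  [load 21/38]
  20 → shelf 6 (new)  [load 20/38]
  20 → shelf 7 (new)  [load 20/38]
  18 → shelf 6  [load 38/38]
  11 → shelf 4  [load 35/38]
7 shelves opened.

7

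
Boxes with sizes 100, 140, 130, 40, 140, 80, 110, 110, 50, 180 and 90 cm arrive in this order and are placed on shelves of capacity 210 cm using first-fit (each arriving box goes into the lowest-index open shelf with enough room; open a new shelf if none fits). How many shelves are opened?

7

  100 → shelf 1 (new)  [load 100/210]
  140 → shelf 2 (new)  [load 140/210]
  130 → shelf 3 (new)  [load 130/210]
  40 → shelf 1  [load 140/210]
  140 → shelf 4 (new)  [load 140/210]
  80 → shelf 3  [load 210/210]
  110 → shelf 5 (new)  [load 110/210]
  110 → shelf 6 (new)  [load 110/210]
  50 → shelf 1  [load 190/210]
  180 → shelf 7 (new)  [load 180/210]
  90 → shelf 5  [load 200/210]
7 shelves opened.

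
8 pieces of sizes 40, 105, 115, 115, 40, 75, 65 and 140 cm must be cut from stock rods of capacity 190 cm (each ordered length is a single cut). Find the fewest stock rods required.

Total = 140 + 115 + 115 + 105 + 75 + 65 + 40 + 40 = 695 cm.
Lower bound: ⌈695/190⌉ = 4 stock rods.
A packing using 4 stock rods:
  stock rod 1: 140 + 40 = 180
  stock rod 2: 115 + 75 = 190
  stock rod 3: 115 + 65 = 180
  stock rod 4: 105 + 40 = 145
This matches the lower bound, so 4 is optimal.

4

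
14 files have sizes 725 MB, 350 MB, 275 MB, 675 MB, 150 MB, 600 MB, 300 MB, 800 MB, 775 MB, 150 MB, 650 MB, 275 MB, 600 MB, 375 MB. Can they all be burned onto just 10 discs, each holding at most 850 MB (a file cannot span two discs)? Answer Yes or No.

A valid assignment using 9 discs:
  disc 1: 800 = 800
  disc 2: 775 = 775
  disc 3: 725 = 725
  disc 4: 675 + 150 = 825
  disc 5: 650 + 150 = 800
  disc 6: 600 = 600
  disc 7: 600 = 600
  disc 8: 375 + 350 = 725
  disc 9: 300 + 275 + 275 = 850
That uses only 9 ≤ 10, so 10 discs are enough.

Yes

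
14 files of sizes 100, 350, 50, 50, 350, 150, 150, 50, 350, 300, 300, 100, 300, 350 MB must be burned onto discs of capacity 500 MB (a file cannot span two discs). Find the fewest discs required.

Total = 350 + 350 + 350 + 350 + 300 + 300 + 300 + 150 + 150 + 100 + 100 + 50 + 50 + 50 = 2950 MB.
Lower bound: ⌈2950/500⌉ = 6 discs.
Also, 7 files each exceed 250 MB, and no two of those can share a disc, so at least 7 discs are needed.
A packing using 7 discs:
  disc 1: 350 + 150 = 500
  disc 2: 350 + 150 = 500
  disc 3: 350 + 100 + 50 = 500
  disc 4: 350 + 100 + 50 = 500
  disc 5: 300 + 50 = 350
  disc 6: 300 = 300
  disc 7: 300 = 300
This matches the lower bound, so 7 is optimal.

7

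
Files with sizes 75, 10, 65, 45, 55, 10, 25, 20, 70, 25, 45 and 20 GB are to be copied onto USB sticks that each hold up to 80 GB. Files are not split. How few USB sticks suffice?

7

Total = 75 + 70 + 65 + 55 + 45 + 45 + 25 + 25 + 20 + 20 + 10 + 10 = 465 GB.
Lower bound: ⌈465/80⌉ = 6 USB sticks.
A packing using 7 USB sticks:
  USB stick 1: 75 = 75
  USB stick 2: 70 + 10 = 80
  USB stick 3: 65 + 10 = 75
  USB stick 4: 55 + 25 = 80
  USB stick 5: 45 + 25 = 70
  USB stick 6: 45 + 20 = 65
  USB stick 7: 20 = 20
No arrangement into 6 USB sticks stays within capacity, so 7 is optimal.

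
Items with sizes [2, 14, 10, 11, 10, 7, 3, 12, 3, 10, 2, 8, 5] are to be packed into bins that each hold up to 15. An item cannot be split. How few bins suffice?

Total = 14 + 12 + 11 + 10 + 10 + 10 + 8 + 7 + 5 + 3 + 3 + 2 + 2 = 97.
Lower bound: ⌈97/15⌉ = 7 bins.
A packing using 7 bins:
  bin 1: 14 = 14
  bin 2: 12 + 3 = 15
  bin 3: 11 + 3 = 14
  bin 4: 10 + 5 = 15
  bin 5: 10 + 2 + 2 = 14
  bin 6: 10 = 10
  bin 7: 8 + 7 = 15
This matches the lower bound, so 7 is optimal.

7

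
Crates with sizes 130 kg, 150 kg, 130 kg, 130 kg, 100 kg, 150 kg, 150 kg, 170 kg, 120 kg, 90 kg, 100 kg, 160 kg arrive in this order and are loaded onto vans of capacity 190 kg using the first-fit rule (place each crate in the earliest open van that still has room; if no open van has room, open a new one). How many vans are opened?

11

  130 → van 1 (new)  [load 130/190]
  150 → van 2 (new)  [load 150/190]
  130 → van 3 (new)  [load 130/190]
  130 → van 4 (new)  [load 130/190]
  100 → van 5 (new)  [load 100/190]
  150 → van 6 (new)  [load 150/190]
  150 → van 7 (new)  [load 150/190]
  170 → van 8 (new)  [load 170/190]
  120 → van 9 (new)  [load 120/190]
  90 → van 5  [load 190/190]
  100 → van 10 (new)  [load 100/190]
  160 → van 11 (new)  [load 160/190]
11 vans opened.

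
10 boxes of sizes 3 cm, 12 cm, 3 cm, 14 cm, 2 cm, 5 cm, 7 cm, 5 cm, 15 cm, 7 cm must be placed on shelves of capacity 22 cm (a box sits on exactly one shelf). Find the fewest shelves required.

4

Total = 15 + 14 + 12 + 7 + 7 + 5 + 5 + 3 + 3 + 2 = 73 cm.
Lower bound: ⌈73/22⌉ = 4 shelves.
A packing using 4 shelves:
  shelf 1: 15 + 7 = 22
  shelf 2: 14 + 7 = 21
  shelf 3: 12 + 5 + 5 = 22
  shelf 4: 3 + 3 + 2 = 8
This matches the lower bound, so 4 is optimal.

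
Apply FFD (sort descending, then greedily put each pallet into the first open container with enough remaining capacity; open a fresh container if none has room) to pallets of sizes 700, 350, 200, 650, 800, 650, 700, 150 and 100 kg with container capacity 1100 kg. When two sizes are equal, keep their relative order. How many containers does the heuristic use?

Sorted descending: 800, 700, 700, 650, 650, 350, 200, 150, 100.
  800 → container 1 (new)  [load 800/1100]
  700 → container 2 (new)  [load 700/1100]
  700 → container 3 (new)  [load 700/1100]
  650 → container 4 (new)  [load 650/1100]
  650 → container 5 (new)  [load 650/1100]
  350 → container 2  [load 1050/1100]
  200 → container 1  [load 1000/1100]
  150 → container 3  [load 850/1100]
  100 → container 1  [load 1100/1100]
5 containers opened.

5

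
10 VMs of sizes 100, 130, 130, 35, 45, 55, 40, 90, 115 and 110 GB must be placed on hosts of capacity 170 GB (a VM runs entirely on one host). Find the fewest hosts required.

6

Total = 130 + 130 + 115 + 110 + 100 + 90 + 55 + 45 + 40 + 35 = 850 GB.
Lower bound: ⌈850/170⌉ = 5 hosts.
Also, 6 VMs each exceed 85 GB, and no two of those can share a host, so at least 6 hosts are needed.
A packing using 6 hosts:
  host 1: 130 + 40 = 170
  host 2: 130 + 35 = 165
  host 3: 115 + 55 = 170
  host 4: 110 + 45 = 155
  host 5: 100 = 100
  host 6: 90 = 90
This matches the lower bound, so 6 is optimal.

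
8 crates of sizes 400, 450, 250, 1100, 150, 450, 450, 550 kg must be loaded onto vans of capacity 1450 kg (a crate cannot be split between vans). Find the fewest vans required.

Total = 1100 + 550 + 450 + 450 + 450 + 400 + 250 + 150 = 3800 kg.
Lower bound: ⌈3800/1450⌉ = 3 vans.
A packing using 3 vans:
  van 1: 1100 + 250 = 1350
  van 2: 550 + 450 + 450 = 1450
  van 3: 450 + 400 + 150 = 1000
This matches the lower bound, so 3 is optimal.

3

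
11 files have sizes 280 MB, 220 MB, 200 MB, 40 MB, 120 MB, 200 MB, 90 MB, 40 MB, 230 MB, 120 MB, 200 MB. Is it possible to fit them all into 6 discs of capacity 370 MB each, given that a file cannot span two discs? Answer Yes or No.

A valid assignment using 6 discs:
  disc 1: 280 + 90 = 370
  disc 2: 230 + 120 = 350
  disc 3: 220 + 120 = 340
  disc 4: 200 + 40 + 40 = 280
  disc 5: 200 = 200
  disc 6: 200 = 200
Every load is within 370 MB, so 6 discs suffice.

Yes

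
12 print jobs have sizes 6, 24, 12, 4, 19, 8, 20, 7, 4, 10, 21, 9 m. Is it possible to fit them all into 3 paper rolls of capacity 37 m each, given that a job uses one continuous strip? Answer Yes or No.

Total = 144 m; ⌈144/37⌉ = 4.
At least 4 paper rolls are required, but only 3 are allowed.

No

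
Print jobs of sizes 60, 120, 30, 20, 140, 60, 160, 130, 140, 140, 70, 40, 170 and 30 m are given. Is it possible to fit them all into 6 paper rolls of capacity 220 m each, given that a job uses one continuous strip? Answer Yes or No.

Total = 1310 m; ⌈1310/220⌉ = 6.
7 print jobs each exceed half the capacity and cannot share a roll, forcing at least 7 paper rolls.
At least 7 paper rolls are required, but only 6 are allowed.

No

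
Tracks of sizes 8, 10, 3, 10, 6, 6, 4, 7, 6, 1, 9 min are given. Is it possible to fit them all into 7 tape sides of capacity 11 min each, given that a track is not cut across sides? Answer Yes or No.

No

Total = 70 min; ⌈70/11⌉ = 7.
8 tracks each exceed half the capacity and cannot share a side, forcing at least 8 tape sides.
At least 8 tape sides are required, but only 7 are allowed.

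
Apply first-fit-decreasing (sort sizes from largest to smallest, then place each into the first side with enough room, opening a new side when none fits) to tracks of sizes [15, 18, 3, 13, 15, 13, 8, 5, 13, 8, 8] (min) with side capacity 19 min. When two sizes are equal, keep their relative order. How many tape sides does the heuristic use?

8

Sorted descending: 18, 15, 15, 13, 13, 13, 8, 8, 8, 5, 3.
  18 → side 1 (new)  [load 18/19]
  15 → side 2 (new)  [load 15/19]
  15 → side 3 (new)  [load 15/19]
  13 → side 4 (new)  [load 13/19]
  13 → side 5 (new)  [load 13/19]
  13 → side 6 (new)  [load 13/19]
  8 → side 7 (new)  [load 8/19]
  8 → side 7  [load 16/19]
  8 → side 8 (new)  [load 8/19]
  5 → side 4  [load 18/19]
  3 → side 2  [load 18/19]
8 tape sides opened.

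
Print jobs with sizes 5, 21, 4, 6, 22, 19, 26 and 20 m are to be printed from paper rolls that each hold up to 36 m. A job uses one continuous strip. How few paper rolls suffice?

5

Total = 26 + 22 + 21 + 20 + 19 + 6 + 5 + 4 = 123 m.
Lower bound: ⌈123/36⌉ = 4 paper rolls.
Also, 5 print jobs each exceed 18 m, and no two of those can share a roll, so at least 5 paper rolls are needed.
A packing using 5 paper rolls:
  roll 1: 26 + 6 + 4 = 36
  roll 2: 22 + 5 = 27
  roll 3: 21 = 21
  roll 4: 20 = 20
  roll 5: 19 = 19
This matches the lower bound, so 5 is optimal.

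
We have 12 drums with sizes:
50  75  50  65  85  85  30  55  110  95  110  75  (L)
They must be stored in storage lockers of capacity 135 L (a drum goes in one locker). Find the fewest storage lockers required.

Total = 110 + 110 + 95 + 85 + 85 + 75 + 75 + 65 + 55 + 50 + 50 + 30 = 885 L.
Lower bound: ⌈885/135⌉ = 7 storage lockers.
A packing using 8 storage lockers:
  locker 1: 110 = 110
  locker 2: 110 = 110
  locker 3: 95 + 30 = 125
  locker 4: 85 + 50 = 135
  locker 5: 85 + 50 = 135
  locker 6: 75 + 55 = 130
  locker 7: 75 = 75
  locker 8: 65 = 65
No arrangement into 7 storage lockers stays within capacity, so 8 is optimal.

8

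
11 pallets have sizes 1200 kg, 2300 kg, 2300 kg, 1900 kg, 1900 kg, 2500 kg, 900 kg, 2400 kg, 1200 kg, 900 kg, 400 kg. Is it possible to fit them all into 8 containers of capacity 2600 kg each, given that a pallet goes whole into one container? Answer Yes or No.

A valid assignment using 8 containers:
  container 1: 2500 = 2500
  container 2: 2400 = 2400
  container 3: 2300 = 2300
  container 4: 2300 = 2300
  container 5: 1900 + 400 = 2300
  container 6: 1900 = 1900
  container 7: 1200 + 1200 = 2400
  container 8: 900 + 900 = 1800
Every load is within 2600 kg, so 8 containers suffice.

Yes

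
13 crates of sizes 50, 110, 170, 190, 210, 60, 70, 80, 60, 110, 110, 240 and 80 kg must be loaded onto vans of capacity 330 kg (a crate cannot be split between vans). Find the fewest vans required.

5

Total = 240 + 210 + 190 + 170 + 110 + 110 + 110 + 80 + 80 + 70 + 60 + 60 + 50 = 1540 kg.
Lower bound: ⌈1540/330⌉ = 5 vans.
A packing using 5 vans:
  van 1: 240 + 80 = 320
  van 2: 210 + 110 = 320
  van 3: 190 + 110 = 300
  van 4: 170 + 110 + 50 = 330
  van 5: 80 + 70 + 60 + 60 = 270
This matches the lower bound, so 5 is optimal.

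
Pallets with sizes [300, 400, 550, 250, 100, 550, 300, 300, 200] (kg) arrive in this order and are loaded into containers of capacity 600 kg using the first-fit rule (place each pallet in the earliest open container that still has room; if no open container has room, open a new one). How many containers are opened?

6

  300 → container 1 (new)  [load 300/600]
  400 → container 2 (new)  [load 400/600]
  550 → container 3 (new)  [load 550/600]
  250 → container 1  [load 550/600]
  100 → container 2  [load 500/600]
  550 → container 4 (new)  [load 550/600]
  300 → container 5 (new)  [load 300/600]
  300 → container 5  [load 600/600]
  200 → container 6 (new)  [load 200/600]
6 containers opened.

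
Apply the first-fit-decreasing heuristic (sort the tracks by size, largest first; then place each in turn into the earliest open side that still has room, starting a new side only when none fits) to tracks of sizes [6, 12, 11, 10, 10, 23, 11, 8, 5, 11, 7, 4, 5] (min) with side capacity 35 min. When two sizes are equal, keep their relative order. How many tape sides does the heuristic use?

4

Sorted descending: 23, 12, 11, 11, 11, 10, 10, 8, 7, 6, 5, 5, 4.
  23 → side 1 (new)  [load 23/35]
  12 → side 1  [load 35/35]
  11 → side 2 (new)  [load 11/35]
  11 → side 2  [load 22/35]
  11 → side 2  [load 33/35]
  10 → side 3 (new)  [load 10/35]
  10 → side 3  [load 20/35]
  8 → side 3  [load 28/35]
  7 → side 3  [load 35/35]
  6 → side 4 (new)  [load 6/35]
  5 → side 4  [load 11/35]
  5 → side 4  [load 16/35]
  4 → side 4  [load 20/35]
4 tape sides opened.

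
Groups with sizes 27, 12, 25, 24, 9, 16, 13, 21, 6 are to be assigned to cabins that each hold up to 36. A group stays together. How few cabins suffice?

5

Total = 27 + 25 + 24 + 21 + 16 + 13 + 12 + 9 + 6 = 153.
Lower bound: ⌈153/36⌉ = 5 cabins.
A packing using 5 cabins:
  cabin 1: 27 + 9 = 36
  cabin 2: 25 + 6 = 31
  cabin 3: 24 + 12 = 36
  cabin 4: 21 + 13 = 34
  cabin 5: 16 = 16
This matches the lower bound, so 5 is optimal.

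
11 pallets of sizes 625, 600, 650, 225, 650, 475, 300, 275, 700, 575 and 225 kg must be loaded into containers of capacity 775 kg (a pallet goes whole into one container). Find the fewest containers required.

8

Total = 700 + 650 + 650 + 625 + 600 + 575 + 475 + 300 + 275 + 225 + 225 = 5300 kg.
Lower bound: ⌈5300/775⌉ = 7 containers.
A packing using 8 containers:
  container 1: 700 = 700
  container 2: 650 = 650
  container 3: 650 = 650
  container 4: 625 = 625
  container 5: 600 = 600
  container 6: 575 = 575
  container 7: 475 + 300 = 775
  container 8: 275 + 225 + 225 = 725
No arrangement into 7 containers stays within capacity, so 8 is optimal.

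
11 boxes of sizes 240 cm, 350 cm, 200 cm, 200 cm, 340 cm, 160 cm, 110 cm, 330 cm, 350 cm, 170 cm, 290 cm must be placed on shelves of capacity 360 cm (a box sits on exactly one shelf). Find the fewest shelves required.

Total = 350 + 350 + 340 + 330 + 290 + 240 + 200 + 200 + 170 + 160 + 110 = 2740 cm.
Lower bound: ⌈2740/360⌉ = 8 shelves.
A packing using 9 shelves:
  shelf 1: 350 = 350
  shelf 2: 350 = 350
  shelf 3: 340 = 340
  shelf 4: 330 = 330
  shelf 5: 290 = 290
  shelf 6: 240 + 110 = 350
  shelf 7: 200 + 160 = 360
  shelf 8: 200 = 200
  shelf 9: 170 = 170
No arrangement into 8 shelves stays within capacity, so 9 is optimal.

9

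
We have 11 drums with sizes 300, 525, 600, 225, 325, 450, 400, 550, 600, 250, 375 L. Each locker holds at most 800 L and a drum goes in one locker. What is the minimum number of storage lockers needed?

7

Total = 600 + 600 + 550 + 525 + 450 + 400 + 375 + 325 + 300 + 250 + 225 = 4600 L.
Lower bound: ⌈4600/800⌉ = 6 storage lockers.
A packing using 7 storage lockers:
  locker 1: 600 = 600
  locker 2: 600 = 600
  locker 3: 550 + 250 = 800
  locker 4: 525 + 225 = 750
  locker 5: 450 + 325 = 775
  locker 6: 400 + 375 = 775
  locker 7: 300 = 300
No arrangement into 6 storage lockers stays within capacity, so 7 is optimal.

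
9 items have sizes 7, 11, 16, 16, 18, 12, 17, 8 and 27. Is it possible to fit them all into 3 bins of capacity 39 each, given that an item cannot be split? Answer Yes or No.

No

Total = 132; ⌈132/39⌉ = 4.
At least 4 bins are required, but only 3 are allowed.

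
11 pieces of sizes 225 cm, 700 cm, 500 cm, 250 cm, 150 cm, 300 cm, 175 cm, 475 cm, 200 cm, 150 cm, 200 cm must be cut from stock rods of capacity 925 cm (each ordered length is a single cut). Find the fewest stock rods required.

4

Total = 700 + 500 + 475 + 300 + 250 + 225 + 200 + 200 + 175 + 150 + 150 = 3325 cm.
Lower bound: ⌈3325/925⌉ = 4 stock rods.
A packing using 4 stock rods:
  stock rod 1: 700 + 225 = 925
  stock rod 2: 500 + 300 = 800
  stock rod 3: 475 + 250 + 200 = 925
  stock rod 4: 200 + 175 + 150 + 150 = 675
This matches the lower bound, so 4 is optimal.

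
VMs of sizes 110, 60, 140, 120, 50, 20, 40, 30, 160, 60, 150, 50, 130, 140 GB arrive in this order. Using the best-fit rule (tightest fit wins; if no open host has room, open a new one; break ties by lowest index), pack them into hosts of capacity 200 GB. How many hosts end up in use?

7

  110 → host 1 (new)  [load 110/200]
  60 → host 1  [load 170/200]
  140 → host 2 (new)  [load 140/200]
  120 → host 3 (new)  [load 120/200]
  50 → host 2  [load 190/200]
  20 → host 1  [load 190/200]
  40 → host 3  [load 160/200]
  30 → host 3  [load 190/200]
  160 → host 4 (new)  [load 160/200]
  60 → host 5 (new)  [load 60/200]
  150 → host 6 (new)  [load 150/200]
  50 → host 6  [load 200/200]
  130 → host 5  [load 190/200]
  140 → host 7 (new)  [load 140/200]
7 hosts opened.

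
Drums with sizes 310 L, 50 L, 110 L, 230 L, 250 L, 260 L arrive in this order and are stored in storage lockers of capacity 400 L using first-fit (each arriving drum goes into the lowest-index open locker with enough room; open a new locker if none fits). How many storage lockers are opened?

4

  310 → locker 1 (new)  [load 310/400]
  50 → locker 1  [load 360/400]
  110 → locker 2 (new)  [load 110/400]
  230 → locker 2  [load 340/400]
  250 → locker 3 (new)  [load 250/400]
  260 → locker 4 (new)  [load 260/400]
4 storage lockers opened.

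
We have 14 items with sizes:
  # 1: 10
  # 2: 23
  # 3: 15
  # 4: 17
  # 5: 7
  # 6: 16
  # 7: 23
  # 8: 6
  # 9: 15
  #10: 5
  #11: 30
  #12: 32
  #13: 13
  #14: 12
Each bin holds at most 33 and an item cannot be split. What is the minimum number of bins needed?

7

Total = 32 + 30 + 23 + 23 + 17 + 16 + 15 + 15 + 13 + 12 + 10 + 7 + 6 + 5 = 224.
Lower bound: ⌈224/33⌉ = 7 bins.
A packing using 7 bins:
  bin 1: 32 = 32
  bin 2: 30 = 30
  bin 3: 23 + 10 = 33
  bin 4: 23 + 7 = 30
  bin 5: 17 + 16 = 33
  bin 6: 15 + 13 + 5 = 33
  bin 7: 15 + 12 + 6 = 33
This matches the lower bound, so 7 is optimal.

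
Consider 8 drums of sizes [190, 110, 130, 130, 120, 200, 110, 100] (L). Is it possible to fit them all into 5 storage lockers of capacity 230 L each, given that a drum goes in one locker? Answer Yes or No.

No

Total = 1090 L; ⌈1090/230⌉ = 5.
The bound of 5 does not rule out 5, but exhaustive search shows no assignment into 5 storage lockers of capacity 230 L exists — the minimum is 6.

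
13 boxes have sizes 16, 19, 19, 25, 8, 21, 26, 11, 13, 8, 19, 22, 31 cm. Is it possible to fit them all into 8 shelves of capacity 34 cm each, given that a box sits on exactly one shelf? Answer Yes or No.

Total = 238 cm; ⌈238/34⌉ = 7.
8 boxes each exceed half the capacity and cannot share a shelf, forcing at least 8 shelves.
The bound of 8 does not rule out 8, but exhaustive search shows no assignment into 8 shelves of capacity 34 cm exists — the minimum is 9.

No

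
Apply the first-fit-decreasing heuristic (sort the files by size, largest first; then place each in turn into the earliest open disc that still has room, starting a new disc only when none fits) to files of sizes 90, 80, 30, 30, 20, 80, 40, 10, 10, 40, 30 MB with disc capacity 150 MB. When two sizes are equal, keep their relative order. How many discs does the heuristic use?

Sorted descending: 90, 80, 80, 40, 40, 30, 30, 30, 20, 10, 10.
  90 → disc 1 (new)  [load 90/150]
  80 → disc 2 (new)  [load 80/150]
  80 → disc 3 (new)  [load 80/150]
  40 → disc 1  [load 130/150]
  40 → disc 2  [load 120/150]
  30 → disc 2  [load 150/150]
  30 → disc 3  [load 110/150]
  30 → disc 3  [load 140/150]
  20 → disc 1  [load 150/150]
  10 → disc 3  [load 150/150]
  10 → disc 4 (new)  [load 10/150]
4 discs opened.

4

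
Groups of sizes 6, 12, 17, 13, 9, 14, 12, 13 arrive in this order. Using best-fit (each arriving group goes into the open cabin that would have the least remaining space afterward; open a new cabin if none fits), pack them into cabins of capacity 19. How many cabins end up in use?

  6 → cabin 1 (new)  [load 6/19]
  12 → cabin 1  [load 18/19]
  17 → cabin 2 (new)  [load 17/19]
  13 → cabin 3 (new)  [load 13/19]
  9 → cabin 4 (new)  [load 9/19]
  14 → cabin 5 (new)  [load 14/19]
  12 → cabin 6 (new)  [load 12/19]
  13 → cabin 7 (new)  [load 13/19]
7 cabins opened.

7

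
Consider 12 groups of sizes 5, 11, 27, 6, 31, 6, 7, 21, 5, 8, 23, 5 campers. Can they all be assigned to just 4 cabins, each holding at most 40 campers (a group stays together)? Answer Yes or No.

Yes

A valid assignment using 4 cabins:
  cabin 1: 31 + 8 = 39
  cabin 2: 27 + 11 = 38
  cabin 3: 23 + 7 + 5 + 5 = 40
  cabin 4: 21 + 6 + 6 + 5 = 38
Every load is within 40 campers, so 4 cabins suffice.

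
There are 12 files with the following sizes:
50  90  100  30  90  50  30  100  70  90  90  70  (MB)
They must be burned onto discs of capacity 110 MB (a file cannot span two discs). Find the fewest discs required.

9

Total = 100 + 100 + 90 + 90 + 90 + 90 + 70 + 70 + 50 + 50 + 30 + 30 = 860 MB.
Lower bound: ⌈860/110⌉ = 8 discs.
A packing using 9 discs:
  disc 1: 100 = 100
  disc 2: 100 = 100
  disc 3: 90 = 90
  disc 4: 90 = 90
  disc 5: 90 = 90
  disc 6: 90 = 90
  disc 7: 70 + 30 = 100
  disc 8: 70 + 30 = 100
  disc 9: 50 + 50 = 100
No arrangement into 8 discs stays within capacity, so 9 is optimal.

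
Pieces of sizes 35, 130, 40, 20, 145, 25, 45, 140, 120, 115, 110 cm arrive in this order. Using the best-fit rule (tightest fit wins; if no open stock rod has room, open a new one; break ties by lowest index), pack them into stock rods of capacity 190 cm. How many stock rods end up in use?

6

  35 → stock rod 1 (new)  [load 35/190]
  130 → stock rod 1  [load 165/190]
  40 → stock rod 2 (new)  [load 40/190]
  20 → stock rod 1  [load 185/190]
  145 → stock rod 2  [load 185/190]
  25 → stock rod 3 (new)  [load 25/190]
  45 → stock rod 3  [load 70/190]
  140 → stock rod 4 (new)  [load 140/190]
  120 → stock rod 3  [load 190/190]
  115 → stock rod 5 (new)  [load 115/190]
  110 → stock rod 6 (new)  [load 110/190]
6 stock rods opened.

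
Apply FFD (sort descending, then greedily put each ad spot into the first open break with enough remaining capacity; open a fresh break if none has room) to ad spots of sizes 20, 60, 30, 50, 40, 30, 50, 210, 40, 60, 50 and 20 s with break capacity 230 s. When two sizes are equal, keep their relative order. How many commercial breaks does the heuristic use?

3

Sorted descending: 210, 60, 60, 50, 50, 50, 40, 40, 30, 30, 20, 20.
  210 → break 1 (new)  [load 210/230]
  60 → break 2 (new)  [load 60/230]
  60 → break 2  [load 120/230]
  50 → break 2  [load 170/230]
  50 → break 2  [load 220/230]
  50 → break 3 (new)  [load 50/230]
  40 → break 3  [load 90/230]
  40 → break 3  [load 130/230]
  30 → break 3  [load 160/230]
  30 → break 3  [load 190/230]
  20 → break 1  [load 230/230]
  20 → break 3  [load 210/230]
3 commercial breaks opened.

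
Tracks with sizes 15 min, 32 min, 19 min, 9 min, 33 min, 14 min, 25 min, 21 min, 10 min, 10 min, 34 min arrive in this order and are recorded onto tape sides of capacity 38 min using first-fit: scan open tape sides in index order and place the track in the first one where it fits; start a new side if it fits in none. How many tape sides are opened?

  15 → side 1 (new)  [load 15/38]
  32 → side 2 (new)  [load 32/38]
  19 → side 1  [load 34/38]
  9 → side 3 (new)  [load 9/38]
  33 → side 4 (new)  [load 33/38]
  14 → side 3  [load 23/38]
  25 → side 5 (new)  [load 25/38]
  21 → side 6 (new)  [load 21/38]
  10 → side 3  [load 33/38]
  10 → side 5  [load 35/38]
  34 → side 7 (new)  [load 34/38]
7 tape sides opened.

7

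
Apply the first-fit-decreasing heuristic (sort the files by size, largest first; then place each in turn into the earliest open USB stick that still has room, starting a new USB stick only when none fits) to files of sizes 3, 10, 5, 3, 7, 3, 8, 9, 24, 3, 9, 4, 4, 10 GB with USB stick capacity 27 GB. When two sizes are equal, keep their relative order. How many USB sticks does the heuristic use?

4

Sorted descending: 24, 10, 10, 9, 9, 8, 7, 5, 4, 4, 3, 3, 3, 3.
  24 → USB stick 1 (new)  [load 24/27]
  10 → USB stick 2 (new)  [load 10/27]
  10 → USB stick 2  [load 20/27]
  9 → USB stick 3 (new)  [load 9/27]
  9 → USB stick 3  [load 18/27]
  8 → USB stick 3  [load 26/27]
  7 → USB stick 2  [load 27/27]
  5 → USB stick 4 (new)  [load 5/27]
  4 → USB stick 4  [load 9/27]
  4 → USB stick 4  [load 13/27]
  3 → USB stick 1  [load 27/27]
  3 → USB stick 4  [load 16/27]
  3 → USB stick 4  [load 19/27]
  3 → USB stick 4  [load 22/27]
4 USB sticks opened.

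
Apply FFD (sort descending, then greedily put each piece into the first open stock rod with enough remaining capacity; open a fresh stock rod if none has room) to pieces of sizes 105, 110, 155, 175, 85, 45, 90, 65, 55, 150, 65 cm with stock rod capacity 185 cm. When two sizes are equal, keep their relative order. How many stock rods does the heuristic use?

7

Sorted descending: 175, 155, 150, 110, 105, 90, 85, 65, 65, 55, 45.
  175 → stock rod 1 (new)  [load 175/185]
  155 → stock rod 2 (new)  [load 155/185]
  150 → stock rod 3 (new)  [load 150/185]
  110 → stock rod 4 (new)  [load 110/185]
  105 → stock rod 5 (new)  [load 105/185]
  90 → stock rod 6 (new)  [load 90/185]
  85 → stock rod 6  [load 175/185]
  65 → stock rod 4  [load 175/185]
  65 → stock rod 5  [load 170/185]
  55 → stock rod 7 (new)  [load 55/185]
  45 → stock rod 7  [load 100/185]
7 stock rods opened.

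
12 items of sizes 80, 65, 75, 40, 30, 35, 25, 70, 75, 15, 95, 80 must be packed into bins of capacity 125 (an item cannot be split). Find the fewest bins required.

Total = 95 + 80 + 80 + 75 + 75 + 70 + 65 + 40 + 35 + 30 + 25 + 15 = 685.
Lower bound: ⌈685/125⌉ = 6 bins.
Also, 7 items each exceed 125/2, and no two of those can share a bin, so at least 7 bins are needed.
A packing using 7 bins:
  bin 1: 95 + 30 = 125
  bin 2: 80 + 40 = 120
  bin 3: 80 + 35 = 115
  bin 4: 75 + 25 + 15 = 115
  bin 5: 75 = 75
  bin 6: 70 = 70
  bin 7: 65 = 65
This matches the lower bound, so 7 is optimal.

7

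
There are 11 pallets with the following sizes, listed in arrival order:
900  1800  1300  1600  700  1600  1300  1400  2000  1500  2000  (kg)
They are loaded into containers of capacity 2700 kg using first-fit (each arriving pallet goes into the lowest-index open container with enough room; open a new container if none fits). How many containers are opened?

  900 → container 1 (new)  [load 900/2700]
  1800 → container 1  [load 2700/2700]
  1300 → container 2 (new)  [load 1300/2700]
  1600 → container 3 (new)  [load 1600/2700]
  700 → container 2  [load 2000/2700]
  1600 → container 4 (new)  [load 1600/2700]
  1300 → container 5 (new)  [load 1300/2700]
  1400 → container 5  [load 2700/2700]
  2000 → container 6 (new)  [load 2000/2700]
  1500 → container 7 (new)  [load 1500/2700]
  2000 → container 8 (new)  [load 2000/2700]
8 containers opened.

8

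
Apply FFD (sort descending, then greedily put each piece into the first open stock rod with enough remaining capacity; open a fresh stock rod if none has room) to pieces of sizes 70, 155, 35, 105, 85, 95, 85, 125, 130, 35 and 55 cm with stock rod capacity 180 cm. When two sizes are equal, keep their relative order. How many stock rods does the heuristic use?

6

Sorted descending: 155, 130, 125, 105, 95, 85, 85, 70, 55, 35, 35.
  155 → stock rod 1 (new)  [load 155/180]
  130 → stock rod 2 (new)  [load 130/180]
  125 → stock rod 3 (new)  [load 125/180]
  105 → stock rod 4 (new)  [load 105/180]
  95 → stock rod 5 (new)  [load 95/180]
  85 → stock rod 5  [load 180/180]
  85 → stock rod 6 (new)  [load 85/180]
  70 → stock rod 4  [load 175/180]
  55 → stock rod 3  [load 180/180]
  35 → stock rod 2  [load 165/180]
  35 → stock rod 6  [load 120/180]
6 stock rods opened.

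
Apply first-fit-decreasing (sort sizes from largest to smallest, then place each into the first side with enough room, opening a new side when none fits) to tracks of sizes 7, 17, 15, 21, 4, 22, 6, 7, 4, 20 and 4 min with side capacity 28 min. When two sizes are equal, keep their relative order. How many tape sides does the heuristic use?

Sorted descending: 22, 21, 20, 17, 15, 7, 7, 6, 4, 4, 4.
  22 → side 1 (new)  [load 22/28]
  21 → side 2 (new)  [load 21/28]
  20 → side 3 (new)  [load 20/28]
  17 → side 4 (new)  [load 17/28]
  15 → side 5 (new)  [load 15/28]
  7 → side 2  [load 28/28]
  7 → side 3  [load 27/28]
  6 → side 1  [load 28/28]
  4 → side 4  [load 21/28]
  4 → side 4  [load 25/28]
  4 → side 5  [load 19/28]
5 tape sides opened.

5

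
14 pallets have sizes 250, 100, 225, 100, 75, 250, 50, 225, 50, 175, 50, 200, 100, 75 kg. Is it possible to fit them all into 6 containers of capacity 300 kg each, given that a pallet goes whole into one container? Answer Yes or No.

No

Total = 1925 kg; ⌈1925/300⌉ = 7.
At least 7 containers are required, but only 6 are allowed.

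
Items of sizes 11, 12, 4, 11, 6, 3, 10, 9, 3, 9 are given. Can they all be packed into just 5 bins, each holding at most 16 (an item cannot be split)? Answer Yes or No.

No

Total = 78; ⌈78/16⌉ = 5.
6 items each exceed half the capacity and cannot share a bin, forcing at least 6 bins.
At least 6 bins are required, but only 5 are allowed.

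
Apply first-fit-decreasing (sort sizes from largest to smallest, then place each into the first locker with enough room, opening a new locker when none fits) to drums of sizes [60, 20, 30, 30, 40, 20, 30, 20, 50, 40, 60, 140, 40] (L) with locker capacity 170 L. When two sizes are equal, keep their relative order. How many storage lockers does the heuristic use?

Sorted descending: 140, 60, 60, 50, 40, 40, 40, 30, 30, 30, 20, 20, 20.
  140 → locker 1 (new)  [load 140/170]
  60 → locker 2 (new)  [load 60/170]
  60 → locker 2  [load 120/170]
  50 → locker 2  [load 170/170]
  40 → locker 3 (new)  [load 40/170]
  40 → locker 3  [load 80/170]
  40 → locker 3  [load 120/170]
  30 → locker 1  [load 170/170]
  30 → locker 3  [load 150/170]
  30 → locker 4 (new)  [load 30/170]
  20 → locker 3  [load 170/170]
  20 → locker 4  [load 50/170]
  20 → locker 4  [load 70/170]
4 storage lockers opened.

4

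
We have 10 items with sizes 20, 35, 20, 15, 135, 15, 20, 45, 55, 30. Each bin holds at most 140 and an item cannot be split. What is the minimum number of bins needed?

Total = 135 + 55 + 45 + 35 + 30 + 20 + 20 + 20 + 15 + 15 = 390.
Lower bound: ⌈390/140⌉ = 3 bins.
A packing using 3 bins:
  bin 1: 135 = 135
  bin 2: 55 + 45 + 35 = 135
  bin 3: 30 + 20 + 20 + 20 + 15 + 15 = 120
This matches the lower bound, so 3 is optimal.

3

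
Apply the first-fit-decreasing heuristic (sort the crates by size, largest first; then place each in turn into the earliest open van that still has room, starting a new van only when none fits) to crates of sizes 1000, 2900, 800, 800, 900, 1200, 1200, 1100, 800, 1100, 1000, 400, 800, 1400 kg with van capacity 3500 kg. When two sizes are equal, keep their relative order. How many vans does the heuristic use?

Sorted descending: 2900, 1400, 1200, 1200, 1100, 1100, 1000, 1000, 900, 800, 800, 800, 800, 400.
  2900 → van 1 (new)  [load 2900/3500]
  1400 → van 2 (new)  [load 1400/3500]
  1200 → van 2  [load 2600/3500]
  1200 → van 3 (new)  [load 1200/3500]
  1100 → van 3  [load 2300/3500]
  1100 → van 3  [load 3400/3500]
  1000 → van 4 (new)  [load 1000/3500]
  1000 → van 4  [load 2000/3500]
  900 → van 2  [load 3500/3500]
  800 → van 4  [load 2800/3500]
  800 → van 5 (new)  [load 800/3500]
  800 → van 5  [load 1600/3500]
  800 → van 5  [load 2400/3500]
  400 → van 1  [load 3300/3500]
5 vans opened.

5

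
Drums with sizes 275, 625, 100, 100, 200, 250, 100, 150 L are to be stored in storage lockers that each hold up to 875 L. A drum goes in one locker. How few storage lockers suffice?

3

Total = 625 + 275 + 250 + 200 + 150 + 100 + 100 + 100 = 1800 L.
Lower bound: ⌈1800/875⌉ = 3 storage lockers.
A packing using 3 storage lockers:
  locker 1: 625 + 250 = 875
  locker 2: 275 + 200 + 150 + 100 + 100 = 825
  locker 3: 100 = 100
This matches the lower bound, so 3 is optimal.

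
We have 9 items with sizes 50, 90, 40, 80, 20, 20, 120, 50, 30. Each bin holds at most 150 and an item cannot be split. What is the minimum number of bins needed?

Total = 120 + 90 + 80 + 50 + 50 + 40 + 30 + 20 + 20 = 500.
Lower bound: ⌈500/150⌉ = 4 bins.
A packing using 4 bins:
  bin 1: 120 + 30 = 150
  bin 2: 90 + 50 = 140
  bin 3: 80 + 50 + 20 = 150
  bin 4: 40 + 20 = 60
This matches the lower bound, so 4 is optimal.

4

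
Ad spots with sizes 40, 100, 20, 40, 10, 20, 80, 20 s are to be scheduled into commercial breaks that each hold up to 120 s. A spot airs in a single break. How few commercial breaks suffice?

Total = 100 + 80 + 40 + 40 + 20 + 20 + 20 + 10 = 330 s.
Lower bound: ⌈330/120⌉ = 3 commercial breaks.
A packing using 3 commercial breaks:
  break 1: 100 + 20 = 120
  break 2: 80 + 40 = 120
  break 3: 40 + 20 + 20 + 10 = 90
This matches the lower bound, so 3 is optimal.

3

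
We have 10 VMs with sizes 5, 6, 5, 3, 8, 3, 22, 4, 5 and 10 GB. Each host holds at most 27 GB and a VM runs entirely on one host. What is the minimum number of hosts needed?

Total = 22 + 10 + 8 + 6 + 5 + 5 + 5 + 4 + 3 + 3 = 71 GB.
Lower bound: ⌈71/27⌉ = 3 hosts.
A packing using 3 hosts:
  host 1: 22 + 5 = 27
  host 2: 10 + 8 + 6 + 3 = 27
  host 3: 5 + 5 + 4 + 3 = 17
This matches the lower bound, so 3 is optimal.

3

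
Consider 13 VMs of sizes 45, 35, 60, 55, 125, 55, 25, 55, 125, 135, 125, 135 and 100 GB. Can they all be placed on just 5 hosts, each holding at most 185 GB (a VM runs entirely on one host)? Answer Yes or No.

Total = 1075 GB; ⌈1075/185⌉ = 6.
At least 6 hosts are required, but only 5 are allowed.

No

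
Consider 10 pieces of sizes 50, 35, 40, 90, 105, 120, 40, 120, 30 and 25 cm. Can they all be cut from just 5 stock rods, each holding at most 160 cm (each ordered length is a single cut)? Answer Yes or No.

A valid assignment using 5 stock rods:
  stock rod 1: 120 + 40 = 160
  stock rod 2: 120 + 40 = 160
  stock rod 3: 105 + 50 = 155
  stock rod 4: 90 + 35 + 30 = 155
  stock rod 5: 25 = 25
Every load is within 160 cm, so 5 stock rods suffice.

Yes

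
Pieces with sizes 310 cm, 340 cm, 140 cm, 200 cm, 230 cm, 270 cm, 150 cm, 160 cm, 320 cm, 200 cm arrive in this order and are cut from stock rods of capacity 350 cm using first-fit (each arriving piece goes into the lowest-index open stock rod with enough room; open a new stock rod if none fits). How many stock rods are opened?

  310 → stock rod 1 (new)  [load 310/350]
  340 → stock rod 2 (new)  [load 340/350]
  140 → stock rod 3 (new)  [load 140/350]
  200 → stock rod 3  [load 340/350]
  230 → stock rod 4 (new)  [load 230/350]
  270 → stock rod 5 (new)  [load 270/350]
  150 → stock rod 6 (new)  [load 150/350]
  160 → stock rod 6  [load 310/350]
  320 → stock rod 7 (new)  [load 320/350]
  200 → stock rod 8 (new)  [load 200/350]
8 stock rods opened.

8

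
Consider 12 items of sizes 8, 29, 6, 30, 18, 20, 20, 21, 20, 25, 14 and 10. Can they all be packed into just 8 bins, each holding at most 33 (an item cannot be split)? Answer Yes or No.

Yes

A valid assignment using 8 bins:
  bin 1: 30 = 30
  bin 2: 29 = 29
  bin 3: 25 + 8 = 33
  bin 4: 21 + 10 = 31
  bin 5: 20 + 6 = 26
  bin 6: 20 = 20
  bin 7: 20 = 20
  bin 8: 18 + 14 = 32
Every load is within 33, so 8 bins suffice.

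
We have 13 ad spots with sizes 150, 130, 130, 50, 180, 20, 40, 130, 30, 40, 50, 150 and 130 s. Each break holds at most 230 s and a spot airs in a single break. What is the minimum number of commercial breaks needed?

Total = 180 + 150 + 150 + 130 + 130 + 130 + 130 + 50 + 50 + 40 + 40 + 30 + 20 = 1230 s.
Lower bound: ⌈1230/230⌉ = 6 commercial breaks.
Also, 7 ad spots each exceed 115 s, and no two of those can share a break, so at least 7 commercial breaks are needed.
A packing using 7 commercial breaks:
  break 1: 180 + 50 = 230
  break 2: 150 + 50 + 30 = 230
  break 3: 150 + 40 + 40 = 230
  break 4: 130 + 20 = 150
  break 5: 130 = 130
  break 6: 130 = 130
  break 7: 130 = 130
This matches the lower bound, so 7 is optimal.

7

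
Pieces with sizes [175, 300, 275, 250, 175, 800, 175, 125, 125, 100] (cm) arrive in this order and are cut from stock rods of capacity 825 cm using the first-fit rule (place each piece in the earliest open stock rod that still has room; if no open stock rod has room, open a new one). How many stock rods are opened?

4

  175 → stock rod 1 (new)  [load 175/825]
  300 → stock rod 1  [load 475/825]
  275 → stock rod 1  [load 750/825]
  250 → stock rod 2 (new)  [load 250/825]
  175 → stock rod 2  [load 425/825]
  800 → stock rod 3 (new)  [load 800/825]
  175 → stock rod 2  [load 600/825]
  125 → stock rod 2  [load 725/825]
  125 → stock rod 4 (new)  [load 125/825]
  100 → stock rod 2  [load 825/825]
4 stock rods opened.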